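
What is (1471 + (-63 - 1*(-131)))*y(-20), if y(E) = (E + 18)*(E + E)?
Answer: 123120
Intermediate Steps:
y(E) = 2*E*(18 + E) (y(E) = (18 + E)*(2*E) = 2*E*(18 + E))
(1471 + (-63 - 1*(-131)))*y(-20) = (1471 + (-63 - 1*(-131)))*(2*(-20)*(18 - 20)) = (1471 + (-63 + 131))*(2*(-20)*(-2)) = (1471 + 68)*80 = 1539*80 = 123120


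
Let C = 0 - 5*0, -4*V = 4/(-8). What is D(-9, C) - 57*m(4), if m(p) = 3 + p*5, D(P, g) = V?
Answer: -10487/8 ≈ -1310.9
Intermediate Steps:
V = 1/8 (V = -1/(-8) = -(-1)/8 = -1/4*(-1/2) = 1/8 ≈ 0.12500)
C = 0 (C = 0 + 0 = 0)
D(P, g) = 1/8
m(p) = 3 + 5*p
D(-9, C) - 57*m(4) = 1/8 - 57*(3 + 5*4) = 1/8 - 57*(3 + 20) = 1/8 - 57*23 = 1/8 - 1311 = -10487/8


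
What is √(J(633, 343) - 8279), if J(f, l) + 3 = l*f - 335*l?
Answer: 2*√23483 ≈ 306.48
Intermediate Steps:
J(f, l) = -3 - 335*l + f*l (J(f, l) = -3 + (l*f - 335*l) = -3 + (f*l - 335*l) = -3 + (-335*l + f*l) = -3 - 335*l + f*l)
√(J(633, 343) - 8279) = √((-3 - 335*343 + 633*343) - 8279) = √((-3 - 114905 + 217119) - 8279) = √(102211 - 8279) = √93932 = 2*√23483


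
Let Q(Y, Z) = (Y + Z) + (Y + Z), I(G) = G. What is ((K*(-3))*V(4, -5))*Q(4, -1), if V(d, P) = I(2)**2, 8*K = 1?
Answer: -9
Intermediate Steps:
K = 1/8 (K = (1/8)*1 = 1/8 ≈ 0.12500)
V(d, P) = 4 (V(d, P) = 2**2 = 4)
Q(Y, Z) = 2*Y + 2*Z
((K*(-3))*V(4, -5))*Q(4, -1) = (((1/8)*(-3))*4)*(2*4 + 2*(-1)) = (-3/8*4)*(8 - 2) = -3/2*6 = -9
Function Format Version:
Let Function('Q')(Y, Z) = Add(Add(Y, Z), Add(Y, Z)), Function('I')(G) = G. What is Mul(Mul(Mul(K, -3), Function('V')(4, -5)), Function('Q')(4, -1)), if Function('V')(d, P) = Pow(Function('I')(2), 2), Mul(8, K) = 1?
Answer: -9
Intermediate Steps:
K = Rational(1, 8) (K = Mul(Rational(1, 8), 1) = Rational(1, 8) ≈ 0.12500)
Function('V')(d, P) = 4 (Function('V')(d, P) = Pow(2, 2) = 4)
Function('Q')(Y, Z) = Add(Mul(2, Y), Mul(2, Z))
Mul(Mul(Mul(K, -3), Function('V')(4, -5)), Function('Q')(4, -1)) = Mul(Mul(Mul(Rational(1, 8), -3), 4), Add(Mul(2, 4), Mul(2, -1))) = Mul(Mul(Rational(-3, 8), 4), Add(8, -2)) = Mul(Rational(-3, 2), 6) = -9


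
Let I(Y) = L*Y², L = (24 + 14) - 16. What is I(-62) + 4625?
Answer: 89193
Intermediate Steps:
L = 22 (L = 38 - 16 = 22)
I(Y) = 22*Y²
I(-62) + 4625 = 22*(-62)² + 4625 = 22*3844 + 4625 = 84568 + 4625 = 89193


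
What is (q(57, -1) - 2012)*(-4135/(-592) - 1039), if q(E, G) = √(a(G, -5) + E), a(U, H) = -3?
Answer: 307309359/148 - 1832859*√6/592 ≈ 2.0688e+6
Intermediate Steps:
q(E, G) = √(-3 + E)
(q(57, -1) - 2012)*(-4135/(-592) - 1039) = (√(-3 + 57) - 2012)*(-4135/(-592) - 1039) = (√54 - 2012)*(-4135*(-1/592) - 1039) = (3*√6 - 2012)*(4135/592 - 1039) = (-2012 + 3*√6)*(-610953/592) = 307309359/148 - 1832859*√6/592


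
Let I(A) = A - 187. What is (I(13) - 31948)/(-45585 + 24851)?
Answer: 16061/10367 ≈ 1.5492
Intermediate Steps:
I(A) = -187 + A
(I(13) - 31948)/(-45585 + 24851) = ((-187 + 13) - 31948)/(-45585 + 24851) = (-174 - 31948)/(-20734) = -32122*(-1/20734) = 16061/10367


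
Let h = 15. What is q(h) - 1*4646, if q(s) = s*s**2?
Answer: -1271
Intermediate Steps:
q(s) = s**3
q(h) - 1*4646 = 15**3 - 1*4646 = 3375 - 4646 = -1271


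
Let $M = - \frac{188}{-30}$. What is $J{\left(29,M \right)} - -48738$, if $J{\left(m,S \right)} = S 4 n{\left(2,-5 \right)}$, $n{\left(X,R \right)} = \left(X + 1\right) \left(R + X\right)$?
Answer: $\frac{242562}{5} \approx 48512.0$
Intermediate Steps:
$M = \frac{94}{15}$ ($M = \left(-188\right) \left(- \frac{1}{30}\right) = \frac{94}{15} \approx 6.2667$)
$n{\left(X,R \right)} = \left(1 + X\right) \left(R + X\right)$
$J{\left(m,S \right)} = - 36 S$ ($J{\left(m,S \right)} = S 4 \left(-5 + 2 + 2^{2} - 10\right) = 4 S \left(-5 + 2 + 4 - 10\right) = 4 S \left(-9\right) = - 36 S$)
$J{\left(29,M \right)} - -48738 = \left(-36\right) \frac{94}{15} - -48738 = - \frac{1128}{5} + 48738 = \frac{242562}{5}$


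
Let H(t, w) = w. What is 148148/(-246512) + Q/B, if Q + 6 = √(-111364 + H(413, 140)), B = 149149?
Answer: -789200183/1313107796 + 2*I*√27806/149149 ≈ -0.60102 + 0.002236*I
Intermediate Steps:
Q = -6 + 2*I*√27806 (Q = -6 + √(-111364 + 140) = -6 + √(-111224) = -6 + 2*I*√27806 ≈ -6.0 + 333.5*I)
148148/(-246512) + Q/B = 148148/(-246512) + (-6 + 2*I*√27806)/149149 = 148148*(-1/246512) + (-6 + 2*I*√27806)*(1/149149) = -5291/8804 + (-6/149149 + 2*I*√27806/149149) = -789200183/1313107796 + 2*I*√27806/149149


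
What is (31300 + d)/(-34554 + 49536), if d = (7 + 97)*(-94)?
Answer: 10762/7491 ≈ 1.4367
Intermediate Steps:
d = -9776 (d = 104*(-94) = -9776)
(31300 + d)/(-34554 + 49536) = (31300 - 9776)/(-34554 + 49536) = 21524/14982 = 21524*(1/14982) = 10762/7491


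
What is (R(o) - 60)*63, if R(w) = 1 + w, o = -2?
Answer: -3843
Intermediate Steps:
(R(o) - 60)*63 = ((1 - 2) - 60)*63 = (-1 - 60)*63 = -61*63 = -3843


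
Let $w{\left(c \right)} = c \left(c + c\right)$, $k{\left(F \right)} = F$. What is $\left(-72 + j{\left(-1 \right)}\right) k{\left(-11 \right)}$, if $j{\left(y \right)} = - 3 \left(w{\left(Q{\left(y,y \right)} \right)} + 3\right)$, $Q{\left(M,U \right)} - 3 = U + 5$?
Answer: $4125$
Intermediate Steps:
$Q{\left(M,U \right)} = 8 + U$ ($Q{\left(M,U \right)} = 3 + \left(U + 5\right) = 3 + \left(5 + U\right) = 8 + U$)
$w{\left(c \right)} = 2 c^{2}$ ($w{\left(c \right)} = c 2 c = 2 c^{2}$)
$j{\left(y \right)} = -9 - 6 \left(8 + y\right)^{2}$ ($j{\left(y \right)} = - 3 \left(2 \left(8 + y\right)^{2} + 3\right) = - 3 \left(3 + 2 \left(8 + y\right)^{2}\right) = -9 - 6 \left(8 + y\right)^{2}$)
$\left(-72 + j{\left(-1 \right)}\right) k{\left(-11 \right)} = \left(-72 - \left(9 + 6 \left(8 - 1\right)^{2}\right)\right) \left(-11\right) = \left(-72 - \left(9 + 6 \cdot 7^{2}\right)\right) \left(-11\right) = \left(-72 - 303\right) \left(-11\right) = \left(-375\right) \left(-11\right) = 4125$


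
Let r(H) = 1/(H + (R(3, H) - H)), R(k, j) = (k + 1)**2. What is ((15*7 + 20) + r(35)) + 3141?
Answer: 52257/16 ≈ 3266.1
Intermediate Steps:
R(k, j) = (1 + k)**2
r(H) = 1/16 (r(H) = 1/(H + ((1 + 3)**2 - H)) = 1/(H + (4**2 - H)) = 1/(H + (16 - H)) = 1/16)
((15*7 + 20) + r(35)) + 3141 = ((15*7 + 20) + 1/16) + 3141 = ((105 + 20) + 1/16) + 3141 = (125 + 1/16) + 3141 = 2001/16 + 3141 = 52257/16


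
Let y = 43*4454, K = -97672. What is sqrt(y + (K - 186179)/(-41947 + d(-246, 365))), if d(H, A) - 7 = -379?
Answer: sqrt(343008333272711)/42319 ≈ 437.64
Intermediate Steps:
d(H, A) = -372 (d(H, A) = 7 - 379 = -372)
y = 191522
sqrt(y + (K - 186179)/(-41947 + d(-246, 365))) = sqrt(191522 + (-97672 - 186179)/(-41947 - 372)) = sqrt(191522 - 283851/(-42319)) = sqrt(191522 - 283851*(-1/42319)) = sqrt(191522 + 283851/42319) = sqrt(8105303369/42319) = sqrt(343008333272711)/42319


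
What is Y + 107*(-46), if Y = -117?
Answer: -5039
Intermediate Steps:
Y + 107*(-46) = -117 + 107*(-46) = -117 - 4922 = -5039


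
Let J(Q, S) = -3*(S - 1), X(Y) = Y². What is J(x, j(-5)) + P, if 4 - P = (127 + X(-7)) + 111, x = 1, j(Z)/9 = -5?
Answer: -145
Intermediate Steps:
j(Z) = -45 (j(Z) = 9*(-5) = -45)
P = -283 (P = 4 - ((127 + (-7)²) + 111) = 4 - ((127 + 49) + 111) = 4 - (176 + 111) = 4 - 1*287 = 4 - 287 = -283)
J(Q, S) = 3 - 3*S (J(Q, S) = -3*(-1 + S) = 3 - 3*S)
J(x, j(-5)) + P = (3 - 3*(-45)) - 283 = (3 + 135) - 283 = 138 - 283 = -145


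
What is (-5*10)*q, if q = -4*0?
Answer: 0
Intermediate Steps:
q = 0
(-5*10)*q = -5*10*0 = -50*0 = 0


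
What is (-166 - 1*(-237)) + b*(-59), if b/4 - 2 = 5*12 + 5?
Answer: -15741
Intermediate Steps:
b = 268 (b = 8 + 4*(5*12 + 5) = 8 + 4*(60 + 5) = 8 + 4*65 = 8 + 260 = 268)
(-166 - 1*(-237)) + b*(-59) = (-166 - 1*(-237)) + 268*(-59) = (-166 + 237) - 15812 = 71 - 15812 = -15741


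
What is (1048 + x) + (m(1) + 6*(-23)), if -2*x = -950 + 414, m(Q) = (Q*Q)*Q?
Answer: 1179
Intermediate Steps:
m(Q) = Q³ (m(Q) = Q²*Q = Q³)
x = 268 (x = -(-950 + 414)/2 = -½*(-536) = 268)
(1048 + x) + (m(1) + 6*(-23)) = (1048 + 268) + (1³ + 6*(-23)) = 1316 + (1 - 138) = 1316 - 137 = 1179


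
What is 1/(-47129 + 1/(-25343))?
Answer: -25343/1194390248 ≈ -2.1218e-5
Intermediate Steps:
1/(-47129 + 1/(-25343)) = 1/(-47129 - 1/25343) = 1/(-1194390248/25343) = -25343/1194390248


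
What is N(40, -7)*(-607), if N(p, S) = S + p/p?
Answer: 3642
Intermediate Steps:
N(p, S) = 1 + S (N(p, S) = S + 1 = 1 + S)
N(40, -7)*(-607) = (1 - 7)*(-607) = -6*(-607) = 3642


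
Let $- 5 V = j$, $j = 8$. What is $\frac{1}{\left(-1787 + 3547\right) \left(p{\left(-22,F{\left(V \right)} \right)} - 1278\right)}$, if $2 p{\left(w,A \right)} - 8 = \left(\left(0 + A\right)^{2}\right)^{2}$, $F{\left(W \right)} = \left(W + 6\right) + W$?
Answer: $- \frac{125}{273518784} \approx -4.5701 \cdot 10^{-7}$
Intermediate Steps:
$V = - \frac{8}{5}$ ($V = \left(- \frac{1}{5}\right) 8 = - \frac{8}{5} \approx -1.6$)
$F{\left(W \right)} = 6 + 2 W$ ($F{\left(W \right)} = \left(6 + W\right) + W = 6 + 2 W$)
$p{\left(w,A \right)} = 4 + \frac{A^{4}}{2}$ ($p{\left(w,A \right)} = 4 + \frac{\left(\left(0 + A\right)^{2}\right)^{2}}{2} = 4 + \frac{\left(A^{2}\right)^{2}}{2} = 4 + \frac{A^{4}}{2}$)
$\frac{1}{\left(-1787 + 3547\right) \left(p{\left(-22,F{\left(V \right)} \right)} - 1278\right)} = \frac{1}{\left(-1787 + 3547\right) \left(\left(4 + \frac{\left(6 + 2 \left(- \frac{8}{5}\right)\right)^{4}}{2}\right) - 1278\right)} = \frac{1}{1760 \left(\left(4 + \frac{\left(6 - \frac{16}{5}\right)^{4}}{2}\right) - 1278\right)} = \frac{1}{1760 \left(\left(4 + \frac{\left(\frac{14}{5}\right)^{4}}{2}\right) - 1278\right)} = \frac{1}{1760 \left(\left(4 + \frac{1}{2} \cdot \frac{38416}{625}\right) - 1278\right)} = \frac{1}{1760 \left(\left(4 + \frac{19208}{625}\right) - 1278\right)} = \frac{1}{1760 \left(\frac{21708}{625} - 1278\right)} = \frac{1}{1760 \left(- \frac{777042}{625}\right)} = \frac{1}{- \frac{273518784}{125}} = - \frac{125}{273518784}$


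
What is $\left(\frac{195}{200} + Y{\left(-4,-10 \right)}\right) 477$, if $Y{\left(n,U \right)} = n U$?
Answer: $\frac{781803}{40} \approx 19545.0$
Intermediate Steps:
$Y{\left(n,U \right)} = U n$
$\left(\frac{195}{200} + Y{\left(-4,-10 \right)}\right) 477 = \left(\frac{195}{200} - -40\right) 477 = \left(195 \cdot \frac{1}{200} + 40\right) 477 = \left(\frac{39}{40} + 40\right) 477 = \frac{1639}{40} \cdot 477 = \frac{781803}{40}$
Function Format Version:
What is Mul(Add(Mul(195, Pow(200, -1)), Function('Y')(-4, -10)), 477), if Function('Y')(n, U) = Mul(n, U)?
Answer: Rational(781803, 40) ≈ 19545.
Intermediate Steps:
Function('Y')(n, U) = Mul(U, n)
Mul(Add(Mul(195, Pow(200, -1)), Function('Y')(-4, -10)), 477) = Mul(Add(Mul(195, Pow(200, -1)), Mul(-10, -4)), 477) = Mul(Add(Mul(195, Rational(1, 200)), 40), 477) = Mul(Add(Rational(39, 40), 40), 477) = Mul(Rational(1639, 40), 477) = Rational(781803, 40)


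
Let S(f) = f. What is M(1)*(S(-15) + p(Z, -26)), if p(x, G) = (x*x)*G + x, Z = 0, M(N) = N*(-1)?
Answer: 15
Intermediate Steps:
M(N) = -N
p(x, G) = x + G*x**2 (p(x, G) = x**2*G + x = G*x**2 + x = x + G*x**2)
M(1)*(S(-15) + p(Z, -26)) = (-1*1)*(-15 + 0*(1 - 26*0)) = -(-15 + 0*(1 + 0)) = -(-15 + 0*1) = -(-15 + 0) = -1*(-15) = 15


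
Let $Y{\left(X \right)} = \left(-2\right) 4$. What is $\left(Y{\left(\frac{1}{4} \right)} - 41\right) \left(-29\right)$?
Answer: $1421$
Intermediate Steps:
$Y{\left(X \right)} = -8$
$\left(Y{\left(\frac{1}{4} \right)} - 41\right) \left(-29\right) = \left(-8 - 41\right) \left(-29\right) = \left(-49\right) \left(-29\right) = 1421$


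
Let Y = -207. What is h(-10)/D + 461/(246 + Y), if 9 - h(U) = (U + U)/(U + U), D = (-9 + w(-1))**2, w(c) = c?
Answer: 11603/975 ≈ 11.901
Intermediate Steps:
D = 100 (D = (-9 - 1)**2 = (-10)**2 = 100)
h(U) = 8 (h(U) = 9 - (U + U)/(U + U) = 9 - 2*U/(2*U) = 9 - 2*U*1/(2*U) = 9 - 1*1 = 9 - 1 = 8)
h(-10)/D + 461/(246 + Y) = 8/100 + 461/(246 - 207) = 8*(1/100) + 461/39 = 2/25 + 461*(1/39) = 2/25 + 461/39 = 11603/975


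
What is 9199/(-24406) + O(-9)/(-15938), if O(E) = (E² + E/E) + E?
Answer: -37098825/97245707 ≈ -0.38150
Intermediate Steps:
O(E) = 1 + E + E² (O(E) = (E² + 1) + E = (1 + E²) + E = 1 + E + E²)
9199/(-24406) + O(-9)/(-15938) = 9199/(-24406) + (1 - 9 + (-9)²)/(-15938) = 9199*(-1/24406) + (1 - 9 + 81)*(-1/15938) = -9199/24406 + 73*(-1/15938) = -9199/24406 - 73/15938 = -37098825/97245707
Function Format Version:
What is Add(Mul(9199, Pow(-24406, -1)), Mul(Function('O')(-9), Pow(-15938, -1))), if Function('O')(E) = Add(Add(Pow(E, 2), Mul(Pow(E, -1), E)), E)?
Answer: Rational(-37098825, 97245707) ≈ -0.38150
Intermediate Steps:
Function('O')(E) = Add(1, E, Pow(E, 2)) (Function('O')(E) = Add(Add(Pow(E, 2), 1), E) = Add(Add(1, Pow(E, 2)), E) = Add(1, E, Pow(E, 2)))
Add(Mul(9199, Pow(-24406, -1)), Mul(Function('O')(-9), Pow(-15938, -1))) = Add(Mul(9199, Pow(-24406, -1)), Mul(Add(1, -9, Pow(-9, 2)), Pow(-15938, -1))) = Add(Mul(9199, Rational(-1, 24406)), Mul(Add(1, -9, 81), Rational(-1, 15938))) = Add(Rational(-9199, 24406), Mul(73, Rational(-1, 15938))) = Add(Rational(-9199, 24406), Rational(-73, 15938)) = Rational(-37098825, 97245707)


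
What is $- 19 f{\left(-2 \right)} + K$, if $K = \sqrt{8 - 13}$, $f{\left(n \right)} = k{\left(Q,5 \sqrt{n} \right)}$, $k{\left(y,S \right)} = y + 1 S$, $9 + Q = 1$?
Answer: $152 + i \sqrt{5} - 95 i \sqrt{2} \approx 152.0 - 132.11 i$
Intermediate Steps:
$Q = -8$ ($Q = -9 + 1 = -8$)
$k{\left(y,S \right)} = S + y$ ($k{\left(y,S \right)} = y + S = S + y$)
$f{\left(n \right)} = -8 + 5 \sqrt{n}$ ($f{\left(n \right)} = 5 \sqrt{n} - 8 = -8 + 5 \sqrt{n}$)
$K = i \sqrt{5}$ ($K = \sqrt{-5} = i \sqrt{5} \approx 2.2361 i$)
$- 19 f{\left(-2 \right)} + K = - 19 \left(-8 + 5 \sqrt{-2}\right) + i \sqrt{5} = - 19 \left(-8 + 5 i \sqrt{2}\right) + i \sqrt{5} = \left(152 - 95 i \sqrt{2}\right) + i \sqrt{5} = 152 + i \sqrt{5} - 95 i \sqrt{2}$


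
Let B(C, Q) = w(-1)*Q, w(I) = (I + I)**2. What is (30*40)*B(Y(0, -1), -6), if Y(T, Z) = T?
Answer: -28800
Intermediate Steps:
w(I) = 4*I**2 (w(I) = (2*I)**2 = 4*I**2)
B(C, Q) = 4*Q (B(C, Q) = (4*(-1)**2)*Q = (4*1)*Q = 4*Q)
(30*40)*B(Y(0, -1), -6) = (30*40)*(4*(-6)) = 1200*(-24) = -28800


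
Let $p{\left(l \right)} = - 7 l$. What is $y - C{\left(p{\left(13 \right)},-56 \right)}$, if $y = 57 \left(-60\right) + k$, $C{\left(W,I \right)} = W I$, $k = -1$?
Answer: $-8517$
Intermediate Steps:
$C{\left(W,I \right)} = I W$
$y = -3421$ ($y = 57 \left(-60\right) - 1 = -3420 - 1 = -3421$)
$y - C{\left(p{\left(13 \right)},-56 \right)} = -3421 - - 56 \left(\left(-7\right) 13\right) = -3421 - \left(-56\right) \left(-91\right) = -3421 - 5096 = -8517$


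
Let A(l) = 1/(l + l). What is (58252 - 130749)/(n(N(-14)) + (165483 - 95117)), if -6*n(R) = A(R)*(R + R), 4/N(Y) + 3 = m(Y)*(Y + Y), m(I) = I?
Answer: -434982/422195 ≈ -1.0303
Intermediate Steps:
A(l) = 1/(2*l)
N(Y) = 4/(-3 + 2*Y**2) (N(Y) = 4/(-3 + Y*(Y + Y)) = 4/(-3 + Y*(2*Y)) = 4/(-3 + 2*Y**2))
n(R) = -1/6 (n(R) = -1/(2*R)*(R + R)/6 = -1/(2*R)*2*R/6 = -1/6*1 = -1/6)
(58252 - 130749)/(n(N(-14)) + (165483 - 95117)) = (58252 - 130749)/(-1/6 + (165483 - 95117)) = -72497/(-1/6 + 70366) = -72497/422195/6 = -72497*6/422195 = -434982/422195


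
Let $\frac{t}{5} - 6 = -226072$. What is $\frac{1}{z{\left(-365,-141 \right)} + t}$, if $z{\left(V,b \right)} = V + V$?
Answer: $- \frac{1}{1131060} \approx -8.8413 \cdot 10^{-7}$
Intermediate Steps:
$z{\left(V,b \right)} = 2 V$
$t = -1130330$ ($t = 30 + 5 \left(-226072\right) = 30 - 1130360 = -1130330$)
$\frac{1}{z{\left(-365,-141 \right)} + t} = \frac{1}{2 \left(-365\right) - 1130330} = \frac{1}{-730 - 1130330} = \frac{1}{-1131060} = - \frac{1}{1131060}$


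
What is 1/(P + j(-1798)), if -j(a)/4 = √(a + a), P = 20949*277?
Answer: 5802873/33673335111665 + 8*I*√899/33673335111665 ≈ 1.7233e-7 + 7.1233e-12*I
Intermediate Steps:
P = 5802873
j(a) = -4*√2*√a (j(a) = -4*√(a + a) = -4*√2*√a)
1/(P + j(-1798)) = 1/(5802873 - 4*√2*√(-1798)) = 1/(5802873 - 4*√2*I*√1798) = 1/(5802873 - 8*I*√899)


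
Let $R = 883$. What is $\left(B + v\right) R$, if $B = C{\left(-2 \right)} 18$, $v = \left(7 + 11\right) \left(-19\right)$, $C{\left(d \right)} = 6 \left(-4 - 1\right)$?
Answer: $-778806$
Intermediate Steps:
$C{\left(d \right)} = -30$ ($C{\left(d \right)} = 6 \left(-5\right) = -30$)
$v = -342$ ($v = 18 \left(-19\right) = -342$)
$B = -540$ ($B = \left(-30\right) 18 = -540$)
$\left(B + v\right) R = \left(-540 - 342\right) 883 = \left(-882\right) 883 = -778806$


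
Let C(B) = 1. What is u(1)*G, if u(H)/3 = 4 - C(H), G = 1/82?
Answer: 9/82 ≈ 0.10976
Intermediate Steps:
G = 1/82 ≈ 0.012195
u(H) = 9 (u(H) = 3*(4 - 1*1) = 3*(4 - 1) = 3*3 = 9)
u(1)*G = 9*(1/82) = 9/82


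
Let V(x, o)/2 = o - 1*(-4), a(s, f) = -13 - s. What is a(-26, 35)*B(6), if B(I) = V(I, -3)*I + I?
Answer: 234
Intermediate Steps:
V(x, o) = 8 + 2*o (V(x, o) = 2*(o - 1*(-4)) = 2*(o + 4) = 2*(4 + o) = 8 + 2*o)
B(I) = 3*I (B(I) = (8 + 2*(-3))*I + I = (8 - 6)*I + I = 2*I + I = 3*I)
a(-26, 35)*B(6) = (-13 - 1*(-26))*(3*6) = (-13 + 26)*18 = 13*18 = 234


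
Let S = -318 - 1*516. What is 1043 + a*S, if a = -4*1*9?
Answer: 31067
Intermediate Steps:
a = -36 (a = -4*9 = -36)
S = -834 (S = -318 - 516 = -834)
1043 + a*S = 1043 - 36*(-834) = 1043 + 30024 = 31067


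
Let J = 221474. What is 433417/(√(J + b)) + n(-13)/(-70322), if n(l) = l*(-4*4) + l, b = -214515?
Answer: -195/70322 + 433417*√6959/6959 ≈ 5195.6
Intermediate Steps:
n(l) = -15*l (n(l) = l*(-16) + l = -16*l + l = -15*l)
433417/(√(J + b)) + n(-13)/(-70322) = 433417/(√(221474 - 214515)) - 15*(-13)/(-70322) = 433417/(√6959) + 195*(-1/70322) = 433417*(√6959/6959) - 195/70322 = 433417*√6959/6959 - 195/70322 = -195/70322 + 433417*√6959/6959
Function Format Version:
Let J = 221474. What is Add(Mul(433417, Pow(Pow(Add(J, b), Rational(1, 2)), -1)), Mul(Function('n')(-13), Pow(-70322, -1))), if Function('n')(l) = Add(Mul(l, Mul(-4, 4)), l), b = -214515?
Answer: Add(Rational(-195, 70322), Mul(Rational(433417, 6959), Pow(6959, Rational(1, 2)))) ≈ 5195.6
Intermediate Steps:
Function('n')(l) = Mul(-15, l) (Function('n')(l) = Add(Mul(l, -16), l) = Add(Mul(-16, l), l) = Mul(-15, l))
Add(Mul(433417, Pow(Pow(Add(J, b), Rational(1, 2)), -1)), Mul(Function('n')(-13), Pow(-70322, -1))) = Add(Mul(433417, Pow(Pow(Add(221474, -214515), Rational(1, 2)), -1)), Mul(Mul(-15, -13), Pow(-70322, -1))) = Add(Mul(433417, Pow(Pow(6959, Rational(1, 2)), -1)), Mul(195, Rational(-1, 70322))) = Add(Mul(433417, Mul(Rational(1, 6959), Pow(6959, Rational(1, 2)))), Rational(-195, 70322)) = Add(Mul(Rational(433417, 6959), Pow(6959, Rational(1, 2))), Rational(-195, 70322)) = Add(Rational(-195, 70322), Mul(Rational(433417, 6959), Pow(6959, Rational(1, 2))))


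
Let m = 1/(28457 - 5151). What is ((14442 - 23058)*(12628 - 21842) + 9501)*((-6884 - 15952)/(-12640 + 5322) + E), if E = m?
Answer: 21128546571358275/85276654 ≈ 2.4776e+8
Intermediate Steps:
m = 1/23306 ≈ 4.2907e-5
E = 1/23306 ≈ 4.2907e-5
((14442 - 23058)*(12628 - 21842) + 9501)*((-6884 - 15952)/(-12640 + 5322) + E) = ((14442 - 23058)*(12628 - 21842) + 9501)*((-6884 - 15952)/(-12640 + 5322) + 1/23306) = (-8616*(-9214) + 9501)*(-22836/(-7318) + 1/23306) = (79387824 + 9501)*(-22836*(-1/7318) + 1/23306) = 79397325*(11418/3659 + 1/23306) = 79397325*(266111567/85276654) = 21128546571358275/85276654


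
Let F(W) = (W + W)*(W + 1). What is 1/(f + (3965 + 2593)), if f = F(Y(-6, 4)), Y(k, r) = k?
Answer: 1/6618 ≈ 0.00015110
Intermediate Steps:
F(W) = 2*W*(1 + W) (F(W) = (2*W)*(1 + W) = 2*W*(1 + W))
f = 60 (f = 2*(-6)*(1 - 6) = 2*(-6)*(-5) = 60)
1/(f + (3965 + 2593)) = 1/(60 + (3965 + 2593)) = 1/(60 + 6558) = 1/6618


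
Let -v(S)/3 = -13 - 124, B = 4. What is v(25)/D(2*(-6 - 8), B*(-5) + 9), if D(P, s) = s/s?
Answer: 411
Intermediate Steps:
v(S) = 411 (v(S) = -3*(-13 - 124) = -3*(-137) = 411)
D(P, s) = 1
v(25)/D(2*(-6 - 8), B*(-5) + 9) = 411/1 = 411*1 = 411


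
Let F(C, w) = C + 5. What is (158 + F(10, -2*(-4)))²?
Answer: 29929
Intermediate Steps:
F(C, w) = 5 + C
(158 + F(10, -2*(-4)))² = (158 + (5 + 10))² = (158 + 15)² = 173² = 29929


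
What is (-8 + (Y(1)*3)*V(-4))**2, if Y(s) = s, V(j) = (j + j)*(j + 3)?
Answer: 256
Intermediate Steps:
V(j) = 2*j*(3 + j) (V(j) = (2*j)*(3 + j) = 2*j*(3 + j))
(-8 + (Y(1)*3)*V(-4))**2 = (-8 + (1*3)*(2*(-4)*(3 - 4)))**2 = (-8 + 3*(2*(-4)*(-1)))**2 = (-8 + 3*8)**2 = (-8 + 24)**2 = 16**2 = 256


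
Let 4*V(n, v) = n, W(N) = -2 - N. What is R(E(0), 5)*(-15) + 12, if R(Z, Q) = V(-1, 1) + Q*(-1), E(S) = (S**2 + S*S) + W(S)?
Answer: 363/4 ≈ 90.750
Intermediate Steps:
V(n, v) = n/4
E(S) = -2 - S + 2*S**2 (E(S) = (S**2 + S*S) + (-2 - S) = (S**2 + S**2) + (-2 - S) = 2*S**2 + (-2 - S) = -2 - S + 2*S**2)
R(Z, Q) = -1/4 - Q (R(Z, Q) = (1/4)*(-1) + Q*(-1) = -1/4 - Q)
R(E(0), 5)*(-15) + 12 = (-1/4 - 1*5)*(-15) + 12 = (-1/4 - 5)*(-15) + 12 = -21/4*(-15) + 12 = 315/4 + 12 = 363/4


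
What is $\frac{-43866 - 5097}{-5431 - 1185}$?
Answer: $\frac{48963}{6616} \approx 7.4007$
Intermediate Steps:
$\frac{-43866 - 5097}{-5431 - 1185} = - \frac{48963}{-6616} = \left(-48963\right) \left(- \frac{1}{6616}\right) = \frac{48963}{6616}$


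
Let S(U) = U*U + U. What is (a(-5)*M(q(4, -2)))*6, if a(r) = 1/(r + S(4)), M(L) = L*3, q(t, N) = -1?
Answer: -6/5 ≈ -1.2000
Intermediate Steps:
S(U) = U + U² (S(U) = U² + U = U + U²)
M(L) = 3*L
a(r) = 1/(20 + r) (a(r) = 1/(r + 4*(1 + 4)) = 1/(r + 4*5) = 1/(r + 20) = 1/(20 + r))
(a(-5)*M(q(4, -2)))*6 = ((3*(-1))/(20 - 5))*6 = (-3/15)*6 = ((1/15)*(-3))*6 = -⅕*6 = -6/5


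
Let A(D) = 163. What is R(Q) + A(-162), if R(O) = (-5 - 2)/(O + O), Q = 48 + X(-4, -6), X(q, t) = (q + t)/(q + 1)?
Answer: 7169/44 ≈ 162.93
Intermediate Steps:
X(q, t) = (q + t)/(1 + q)
Q = 154/3 (Q = 48 + (-4 - 6)/(1 - 4) = 48 - 10/(-3) = 48 - ⅓*(-10) = 48 + 10/3 = 154/3 ≈ 51.333)
R(O) = -7/(2*O) (R(O) = -7*1/(2*O) = -7/(2*O))
R(Q) + A(-162) = -7/(2*154/3) + 163 = -7/2*3/154 + 163 = -3/44 + 163 = 7169/44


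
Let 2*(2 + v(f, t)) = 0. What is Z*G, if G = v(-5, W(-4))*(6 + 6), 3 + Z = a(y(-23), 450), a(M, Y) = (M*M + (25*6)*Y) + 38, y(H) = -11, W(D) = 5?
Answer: -1623744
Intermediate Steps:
a(M, Y) = 38 + M² + 150*Y (a(M, Y) = (M² + 150*Y) + 38 = 38 + M² + 150*Y)
Z = 67656 (Z = -3 + (38 + (-11)² + 150*450) = -3 + (38 + 121 + 67500) = -3 + 67659 = 67656)
v(f, t) = -2 (v(f, t) = -2 + (½)*0 = -2 + 0 = -2)
G = -24 (G = -2*(6 + 6) = -2*12 = -24)
Z*G = 67656*(-24) = -1623744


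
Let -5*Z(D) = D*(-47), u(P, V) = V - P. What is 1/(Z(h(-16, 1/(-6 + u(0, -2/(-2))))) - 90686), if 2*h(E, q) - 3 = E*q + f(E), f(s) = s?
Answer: -50/4536603 ≈ -1.1021e-5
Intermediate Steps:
h(E, q) = 3/2 + E/2 + E*q/2 (h(E, q) = 3/2 + (E*q + E)/2 = 3/2 + (E + E*q)/2 = 3/2 + (E/2 + E*q/2) = 3/2 + E/2 + E*q/2)
Z(D) = 47*D/5 (Z(D) = -D*(-47)/5 = -(-47)*D/5 = 47*D/5)
1/(Z(h(-16, 1/(-6 + u(0, -2/(-2))))) - 90686) = 1/(47*(3/2 + (1/2)*(-16) + (1/2)*(-16)/(-6 + (-2/(-2) - 1*0)))/5 - 90686) = 1/(47*(3/2 - 8 + (1/2)*(-16)/(-6 + (-2*(-1/2) + 0)))/5 - 90686) = 1/(47*(3/2 - 8 + (1/2)*(-16)/(-6 + (1 + 0)))/5 - 90686) = 1/(47*(3/2 - 8 + (1/2)*(-16)/(-6 + 1))/5 - 90686) = 1/(47*(3/2 - 8 + (1/2)*(-16)/(-5))/5 - 90686) = 1/(47*(3/2 - 8 + (1/2)*(-16)*(-1/5))/5 - 90686) = 1/(47*(3/2 - 8 + 8/5)/5 - 90686) = 1/((47/5)*(-49/10) - 90686) = 1/(-2303/50 - 90686) = 1/(-4536603/50) = -50/4536603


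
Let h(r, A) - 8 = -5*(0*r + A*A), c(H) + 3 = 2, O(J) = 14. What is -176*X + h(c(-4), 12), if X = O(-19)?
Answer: -3176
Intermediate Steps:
c(H) = -1 (c(H) = -3 + 2 = -1)
h(r, A) = 8 - 5*A² (h(r, A) = 8 - 5*(0*r + A*A) = 8 - 5*(0 + A²) = 8 - 5*A²)
X = 14
-176*X + h(c(-4), 12) = -176*14 + (8 - 5*12²) = -2464 + (8 - 5*144) = -2464 + (8 - 720) = -2464 - 712 = -3176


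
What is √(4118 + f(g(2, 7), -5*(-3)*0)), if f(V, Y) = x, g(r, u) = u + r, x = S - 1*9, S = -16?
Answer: √4093 ≈ 63.977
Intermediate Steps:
x = -25 (x = -16 - 1*9 = -16 - 9 = -25)
g(r, u) = r + u
f(V, Y) = -25
√(4118 + f(g(2, 7), -5*(-3)*0)) = √(4118 - 25) = √4093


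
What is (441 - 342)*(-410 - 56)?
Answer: -46134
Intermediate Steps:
(441 - 342)*(-410 - 56) = 99*(-466) = -46134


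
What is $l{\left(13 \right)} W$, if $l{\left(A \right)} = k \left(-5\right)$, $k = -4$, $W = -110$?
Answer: $-2200$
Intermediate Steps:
$l{\left(A \right)} = 20$ ($l{\left(A \right)} = \left(-4\right) \left(-5\right) = 20$)
$l{\left(13 \right)} W = 20 \left(-110\right) = -2200$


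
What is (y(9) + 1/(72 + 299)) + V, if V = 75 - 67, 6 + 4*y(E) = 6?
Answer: 2969/371 ≈ 8.0027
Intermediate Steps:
y(E) = 0 (y(E) = -3/2 + (1/4)*6 = -3/2 + 3/2 = 0)
V = 8
(y(9) + 1/(72 + 299)) + V = (0 + 1/(72 + 299)) + 8 = (0 + 1/371) + 8 = 1/371 + 8 = 2969/371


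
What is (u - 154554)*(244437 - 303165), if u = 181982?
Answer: -1610791584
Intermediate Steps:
(u - 154554)*(244437 - 303165) = (181982 - 154554)*(244437 - 303165) = 27428*(-58728) = -1610791584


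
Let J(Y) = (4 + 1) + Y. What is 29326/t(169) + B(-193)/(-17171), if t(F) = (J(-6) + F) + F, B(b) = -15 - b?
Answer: 503496760/5786627 ≈ 87.010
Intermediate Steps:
J(Y) = 5 + Y
t(F) = -1 + 2*F (t(F) = ((5 - 6) + F) + F = (-1 + F) + F = -1 + 2*F)
29326/t(169) + B(-193)/(-17171) = 29326/(-1 + 2*169) + (-15 - 1*(-193))/(-17171) = 29326/(-1 + 338) + (-15 + 193)*(-1/17171) = 29326/337 + 178*(-1/17171) = 29326*(1/337) - 178/17171 = 29326/337 - 178/17171 = 503496760/5786627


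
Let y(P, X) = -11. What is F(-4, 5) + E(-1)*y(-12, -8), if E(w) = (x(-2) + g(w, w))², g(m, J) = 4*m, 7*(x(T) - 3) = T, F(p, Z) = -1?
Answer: -940/49 ≈ -19.184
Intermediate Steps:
x(T) = 3 + T/7
E(w) = (19/7 + 4*w)² (E(w) = ((3 + (⅐)*(-2)) + 4*w)² = ((3 - 2/7) + 4*w)² = (19/7 + 4*w)²)
F(-4, 5) + E(-1)*y(-12, -8) = -1 + ((19 + 28*(-1))²/49)*(-11) = -1 + ((19 - 28)²/49)*(-11) = -1 + ((1/49)*(-9)²)*(-11) = -1 + ((1/49)*81)*(-11) = -1 + (81/49)*(-11) = -1 - 891/49 = -940/49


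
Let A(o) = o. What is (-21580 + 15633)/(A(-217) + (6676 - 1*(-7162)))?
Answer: -5947/13621 ≈ -0.43661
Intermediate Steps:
(-21580 + 15633)/(A(-217) + (6676 - 1*(-7162))) = (-21580 + 15633)/(-217 + (6676 - 1*(-7162))) = -5947/(-217 + (6676 + 7162)) = -5947/(-217 + 13838) = -5947/13621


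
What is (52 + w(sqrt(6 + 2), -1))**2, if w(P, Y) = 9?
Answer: 3721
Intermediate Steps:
(52 + w(sqrt(6 + 2), -1))**2 = (52 + 9)**2 = 61**2 = 3721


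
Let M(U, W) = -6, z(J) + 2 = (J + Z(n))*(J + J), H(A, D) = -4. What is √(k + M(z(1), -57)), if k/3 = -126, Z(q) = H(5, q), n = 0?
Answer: 8*I*√6 ≈ 19.596*I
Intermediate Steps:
Z(q) = -4
k = -378 (k = 3*(-126) = -378)
z(J) = -2 + 2*J*(-4 + J) (z(J) = -2 + (J - 4)*(J + J) = -2 + (-4 + J)*(2*J) = -2 + 2*J*(-4 + J))
√(k + M(z(1), -57)) = √(-378 - 6) = √(-384) = 8*I*√6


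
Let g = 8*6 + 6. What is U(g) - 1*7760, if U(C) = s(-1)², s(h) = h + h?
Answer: -7756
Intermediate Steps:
s(h) = 2*h
g = 54 (g = 48 + 6 = 54)
U(C) = 4 (U(C) = (2*(-1))² = (-2)² = 4)
U(g) - 1*7760 = 4 - 1*7760 = 4 - 7760 = -7756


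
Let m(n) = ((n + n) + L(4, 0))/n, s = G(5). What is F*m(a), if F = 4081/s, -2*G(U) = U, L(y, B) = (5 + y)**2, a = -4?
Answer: 297913/10 ≈ 29791.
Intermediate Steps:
G(U) = -U/2
s = -5/2 (s = -1/2*5 = -5/2 ≈ -2.5000)
F = -8162/5 (F = 4081/(-5/2) = 4081*(-2/5) = -8162/5 ≈ -1632.4)
m(n) = (81 + 2*n)/n (m(n) = ((n + n) + (5 + 4)**2)/n = (2*n + 9**2)/n = (2*n + 81)/n = (81 + 2*n)/n)
F*m(a) = -8162*(2 + 81/(-4))/5 = -8162*(2 + 81*(-1/4))/5 = -8162*(2 - 81/4)/5 = -8162/5*(-73/4) = 297913/10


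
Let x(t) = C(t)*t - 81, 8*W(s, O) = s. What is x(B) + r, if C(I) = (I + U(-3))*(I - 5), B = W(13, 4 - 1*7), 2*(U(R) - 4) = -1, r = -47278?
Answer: -24262199/512 ≈ -47387.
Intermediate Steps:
W(s, O) = s/8
U(R) = 7/2 (U(R) = 4 + (1/2)*(-1) = 4 - 1/2 = 7/2)
B = 13/8 (B = (1/8)*13 = 13/8 ≈ 1.6250)
C(I) = (-5 + I)*(7/2 + I) (C(I) = (I + 7/2)*(I - 5) = (7/2 + I)*(-5 + I) = (-5 + I)*(7/2 + I))
x(t) = -81 + t*(-35/2 + t**2 - 3*t/2) (x(t) = (-35/2 + t**2 - 3*t/2)*t - 81 = t*(-35/2 + t**2 - 3*t/2) - 81 = -81 + t*(-35/2 + t**2 - 3*t/2))
x(B) + r = (-81 + (1/2)*(13/8)*(-35 - 3*13/8 + 2*(13/8)**2)) - 47278 = (-81 + (1/2)*(13/8)*(-35 - 39/8 + 2*(169/64))) - 47278 = (-81 + (1/2)*(13/8)*(-35 - 39/8 + 169/32)) - 47278 = (-81 + (1/2)*(13/8)*(-1107/32)) - 47278 = (-81 - 14391/512) - 47278 = -55863/512 - 47278 = -24262199/512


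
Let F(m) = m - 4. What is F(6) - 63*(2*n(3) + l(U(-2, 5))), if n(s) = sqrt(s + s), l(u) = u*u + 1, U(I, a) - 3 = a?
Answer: -4093 - 126*sqrt(6) ≈ -4401.6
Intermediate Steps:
U(I, a) = 3 + a
l(u) = 1 + u**2 (l(u) = u**2 + 1 = 1 + u**2)
n(s) = sqrt(2)*sqrt(s) (n(s) = sqrt(2*s) = sqrt(2)*sqrt(s))
F(m) = -4 + m
F(6) - 63*(2*n(3) + l(U(-2, 5))) = (-4 + 6) - 63*(2*(sqrt(2)*sqrt(3)) + (1 + (3 + 5)**2)) = 2 - 63*(2*sqrt(6) + (1 + 8**2)) = 2 - 63*(2*sqrt(6) + (1 + 64)) = 2 - 63*(2*sqrt(6) + 65) = 2 - 63*(65 + 2*sqrt(6)) = 2 + (-4095 - 126*sqrt(6)) = -4093 - 126*sqrt(6)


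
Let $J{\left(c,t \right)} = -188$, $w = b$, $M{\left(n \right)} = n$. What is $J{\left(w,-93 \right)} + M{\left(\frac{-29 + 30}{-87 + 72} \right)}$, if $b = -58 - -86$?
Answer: $- \frac{2821}{15} \approx -188.07$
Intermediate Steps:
$b = 28$ ($b = -58 + 86 = 28$)
$w = 28$
$J{\left(w,-93 \right)} + M{\left(\frac{-29 + 30}{-87 + 72} \right)} = -188 + \frac{-29 + 30}{-87 + 72} = -188 + 1 \frac{1}{-15} = -188 + 1 \left(- \frac{1}{15}\right) = -188 - \frac{1}{15} = - \frac{2821}{15}$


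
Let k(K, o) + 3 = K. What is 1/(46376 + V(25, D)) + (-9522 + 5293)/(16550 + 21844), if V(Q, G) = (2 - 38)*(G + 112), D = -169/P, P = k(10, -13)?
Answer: -639484955/5806938924 ≈ -0.11012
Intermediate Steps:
k(K, o) = -3 + K
P = 7 (P = -3 + 10 = 7)
D = -169/7 ≈ -24.143
V(Q, G) = -4032 - 36*G (V(Q, G) = -36*(112 + G) = -4032 - 36*G)
1/(46376 + V(25, D)) + (-9522 + 5293)/(16550 + 21844) = 1/(46376 + (-4032 - 36*(-169/7))) + (-9522 + 5293)/(16550 + 21844) = 1/(46376 + (-4032 + 6084/7)) - 4229/38394 = 1/(46376 - 22140/7) - 4229*1/38394 = 1/(302492/7) - 4229/38394 = 7/302492 - 4229/38394 = -639484955/5806938924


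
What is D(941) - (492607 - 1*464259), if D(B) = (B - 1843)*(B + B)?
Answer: -1725912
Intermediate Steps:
D(B) = 2*B*(-1843 + B) (D(B) = (-1843 + B)*(2*B) = 2*B*(-1843 + B))
D(941) - (492607 - 1*464259) = 2*941*(-1843 + 941) - (492607 - 1*464259) = 2*941*(-902) - (492607 - 464259) = -1697564 - 1*28348 = -1697564 - 28348 = -1725912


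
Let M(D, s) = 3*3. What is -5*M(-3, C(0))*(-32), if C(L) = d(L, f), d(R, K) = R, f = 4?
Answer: 1440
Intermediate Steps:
C(L) = L
M(D, s) = 9
-5*M(-3, C(0))*(-32) = -5*9*(-32) = -45*(-32) = 1440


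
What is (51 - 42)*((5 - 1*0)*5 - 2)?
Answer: 207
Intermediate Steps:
(51 - 42)*((5 - 1*0)*5 - 2) = 9*((5 + 0)*5 - 2) = 9*(5*5 - 2) = 9*(25 - 2) = 9*23 = 207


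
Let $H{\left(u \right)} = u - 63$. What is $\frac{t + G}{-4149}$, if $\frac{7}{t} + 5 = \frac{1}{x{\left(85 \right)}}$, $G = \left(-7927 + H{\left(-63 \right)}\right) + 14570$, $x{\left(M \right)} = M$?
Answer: $- \frac{306957}{195464} \approx -1.5704$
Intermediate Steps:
$H{\left(u \right)} = -63 + u$ ($H{\left(u \right)} = u - 63 = -63 + u$)
$G = 6517$ ($G = \left(-7927 - 126\right) + 14570 = -8053 + 14570 = 6517$)
$t = - \frac{595}{424}$ ($t = \frac{7}{-5 + \frac{1}{85}} = \frac{7}{- \frac{424}{85}} = 7 \left(- \frac{85}{424}\right) = - \frac{595}{424} \approx -1.4033$)
$\frac{t + G}{-4149} = \frac{- \frac{595}{424} + 6517}{-4149} = \frac{2762613}{424} \left(- \frac{1}{4149}\right) = - \frac{306957}{195464}$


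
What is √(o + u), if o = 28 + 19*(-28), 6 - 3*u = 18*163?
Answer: 2*I*√370 ≈ 38.471*I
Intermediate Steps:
u = -976 (u = 2 - 6*163 = 2 - ⅓*2934 = 2 - 978 = -976)
o = -504 (o = 28 - 532 = -504)
√(o + u) = √(-504 - 976) = √(-1480) = 2*I*√370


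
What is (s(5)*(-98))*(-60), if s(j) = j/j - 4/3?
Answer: -1960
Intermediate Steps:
s(j) = -⅓ (s(j) = 1 - 4*⅓ = 1 - 4/3 = -⅓)
(s(5)*(-98))*(-60) = -⅓*(-98)*(-60) = (98/3)*(-60) = -1960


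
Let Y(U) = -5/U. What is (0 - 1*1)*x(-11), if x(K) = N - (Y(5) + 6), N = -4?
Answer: 9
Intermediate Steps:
x(K) = -9 (x(K) = -4 - (-5/5 + 6) = -4 - (-5*⅕ + 6) = -4 - (-1 + 6) = -4 - 1*5 = -4 - 5 = -9)
(0 - 1*1)*x(-11) = (0 - 1*1)*(-9) = (0 - 1)*(-9) = -1*(-9) = 9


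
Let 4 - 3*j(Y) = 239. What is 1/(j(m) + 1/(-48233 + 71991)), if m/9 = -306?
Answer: -71274/5583127 ≈ -0.012766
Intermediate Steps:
m = -2754 (m = 9*(-306) = -2754)
j(Y) = -235/3 (j(Y) = 4/3 - ⅓*239 = 4/3 - 239/3 = -235/3)
1/(j(m) + 1/(-48233 + 71991)) = 1/(-235/3 + 1/(-48233 + 71991)) = 1/(-235/3 + 1/23758) = 1/(-5583127/71274) = -71274/5583127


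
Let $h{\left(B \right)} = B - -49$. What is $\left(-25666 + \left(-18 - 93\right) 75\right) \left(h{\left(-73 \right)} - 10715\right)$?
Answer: $365029349$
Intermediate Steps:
$h{\left(B \right)} = 49 + B$ ($h{\left(B \right)} = B + 49 = 49 + B$)
$\left(-25666 + \left(-18 - 93\right) 75\right) \left(h{\left(-73 \right)} - 10715\right) = \left(-25666 + \left(-18 - 93\right) 75\right) \left(\left(49 - 73\right) - 10715\right) = \left(-25666 - 8325\right) \left(-24 - 10715\right) = \left(-25666 - 8325\right) \left(-10739\right) = \left(-33991\right) \left(-10739\right) = 365029349$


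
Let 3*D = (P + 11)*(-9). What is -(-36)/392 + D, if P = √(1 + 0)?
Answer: -3519/98 ≈ -35.908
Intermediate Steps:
P = 1 (P = √1 = 1)
D = -36 (D = ((1 + 11)*(-9))/3 = (12*(-9))/3 = (⅓)*(-108) = -36)
-(-36)/392 + D = -(-36)/392 - 36 = -1*(-9/98) - 36 = 9/98 - 36 = -3519/98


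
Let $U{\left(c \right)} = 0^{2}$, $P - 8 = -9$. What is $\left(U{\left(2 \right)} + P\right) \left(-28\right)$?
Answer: $28$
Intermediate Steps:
$P = -1$ ($P = 8 - 9 = -1$)
$U{\left(c \right)} = 0$
$\left(U{\left(2 \right)} + P\right) \left(-28\right) = \left(0 - 1\right) \left(-28\right) = \left(-1\right) \left(-28\right) = 28$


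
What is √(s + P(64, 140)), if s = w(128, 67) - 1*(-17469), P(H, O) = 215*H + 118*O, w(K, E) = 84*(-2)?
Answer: √47581 ≈ 218.13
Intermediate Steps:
w(K, E) = -168
P(H, O) = 118*O + 215*H
s = 17301 (s = -168 - 1*(-17469) = -168 + 17469 = 17301)
√(s + P(64, 140)) = √(17301 + (118*140 + 215*64)) = √(17301 + (16520 + 13760)) = √(17301 + 30280) = √47581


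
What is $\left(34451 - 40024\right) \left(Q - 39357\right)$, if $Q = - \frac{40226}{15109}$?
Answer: $\frac{3314180279647}{15109} \approx 2.1935 \cdot 10^{8}$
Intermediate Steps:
$Q = - \frac{40226}{15109}$ ($Q = \left(-40226\right) \frac{1}{15109} = - \frac{40226}{15109} \approx -2.6624$)
$\left(34451 - 40024\right) \left(Q - 39357\right) = \left(34451 - 40024\right) \left(- \frac{40226}{15109} - 39357\right) = \left(-5573\right) \left(- \frac{594685139}{15109}\right) = \frac{3314180279647}{15109}$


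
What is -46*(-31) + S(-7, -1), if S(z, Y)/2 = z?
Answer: 1412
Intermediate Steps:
S(z, Y) = 2*z
-46*(-31) + S(-7, -1) = -46*(-31) + 2*(-7) = 1426 - 14 = 1412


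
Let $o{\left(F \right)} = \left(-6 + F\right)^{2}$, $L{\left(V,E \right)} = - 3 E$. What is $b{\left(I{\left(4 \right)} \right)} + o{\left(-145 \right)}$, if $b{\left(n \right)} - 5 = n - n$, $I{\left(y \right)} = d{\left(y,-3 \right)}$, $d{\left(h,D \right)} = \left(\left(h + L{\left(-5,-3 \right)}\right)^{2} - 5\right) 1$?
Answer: $22806$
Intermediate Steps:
$d{\left(h,D \right)} = -5 + \left(9 + h\right)^{2}$ ($d{\left(h,D \right)} = \left(\left(h - -9\right)^{2} - 5\right) 1 = \left(\left(h + 9\right)^{2} - 5\right) 1 = \left(\left(9 + h\right)^{2} - 5\right) 1 = \left(-5 + \left(9 + h\right)^{2}\right) 1 = -5 + \left(9 + h\right)^{2}$)
$I{\left(y \right)} = -5 + \left(9 + y\right)^{2}$
$b{\left(n \right)} = 5$ ($b{\left(n \right)} = 5 + \left(n - n\right) = 5 + 0 = 5$)
$b{\left(I{\left(4 \right)} \right)} + o{\left(-145 \right)} = 5 + \left(-6 - 145\right)^{2} = 5 + \left(-151\right)^{2} = 5 + 22801 = 22806$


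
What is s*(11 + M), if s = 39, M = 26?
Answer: 1443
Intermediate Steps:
s*(11 + M) = 39*(11 + 26) = 39*37 = 1443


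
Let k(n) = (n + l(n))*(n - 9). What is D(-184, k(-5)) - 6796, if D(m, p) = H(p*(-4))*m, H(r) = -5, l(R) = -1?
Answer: -5876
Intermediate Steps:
k(n) = (-1 + n)*(-9 + n) (k(n) = (n - 1)*(n - 9) = (-1 + n)*(-9 + n))
D(m, p) = -5*m
D(-184, k(-5)) - 6796 = -5*(-184) - 6796 = 920 - 6796 = -5876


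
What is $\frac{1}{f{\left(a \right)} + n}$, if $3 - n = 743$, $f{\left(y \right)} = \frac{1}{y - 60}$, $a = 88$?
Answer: $- \frac{28}{20719} \approx -0.0013514$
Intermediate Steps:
$f{\left(y \right)} = \frac{1}{-60 + y}$
$n = -740$ ($n = 3 - 743 = -740$)
$\frac{1}{f{\left(a \right)} + n} = \frac{1}{\frac{1}{-60 + 88} - 740} = \frac{1}{\frac{1}{28} - 740} = \frac{1}{- \frac{20719}{28}} = - \frac{28}{20719}$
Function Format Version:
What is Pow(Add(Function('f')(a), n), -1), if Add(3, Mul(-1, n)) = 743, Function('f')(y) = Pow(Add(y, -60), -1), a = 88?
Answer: Rational(-28, 20719) ≈ -0.0013514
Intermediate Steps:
Function('f')(y) = Pow(Add(-60, y), -1)
n = -740 (n = Add(3, Mul(-1, 743)) = Add(3, -743) = -740)
Pow(Add(Function('f')(a), n), -1) = Pow(Add(Pow(Add(-60, 88), -1), -740), -1) = Pow(Add(Pow(28, -1), -740), -1) = Pow(Add(Rational(1, 28), -740), -1) = Pow(Rational(-20719, 28), -1) = Rational(-28, 20719)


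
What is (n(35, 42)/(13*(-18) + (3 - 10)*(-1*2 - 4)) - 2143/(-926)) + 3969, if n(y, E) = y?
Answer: 353017747/88896 ≈ 3971.1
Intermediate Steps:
(n(35, 42)/(13*(-18) + (3 - 10)*(-1*2 - 4)) - 2143/(-926)) + 3969 = (35/(13*(-18) + (3 - 10)*(-1*2 - 4)) - 2143/(-926)) + 3969 = (35/(-234 - 7*(-2 - 4)) - 2143*(-1/926)) + 3969 = (35/(-234 - 7*(-6)) + 2143/926) + 3969 = (35/(-234 + 42) + 2143/926) + 3969 = (35/(-192) + 2143/926) + 3969 = (35*(-1/192) + 2143/926) + 3969 = (-35/192 + 2143/926) + 3969 = 189523/88896 + 3969 = 353017747/88896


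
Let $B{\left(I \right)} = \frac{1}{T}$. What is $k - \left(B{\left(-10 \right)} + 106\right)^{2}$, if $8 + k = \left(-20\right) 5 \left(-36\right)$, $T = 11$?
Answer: $- \frac{927257}{121} \approx -7663.3$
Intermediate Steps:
$k = 3592$ ($k = -8 + \left(-20\right) 5 \left(-36\right) = -8 - -3600 = -8 + 3600 = 3592$)
$B{\left(I \right)} = \frac{1}{11}$
$k - \left(B{\left(-10 \right)} + 106\right)^{2} = 3592 - \left(\frac{1}{11} + 106\right)^{2} = 3592 - \left(\frac{1167}{11}\right)^{2} = 3592 - \frac{1361889}{121} = - \frac{927257}{121}$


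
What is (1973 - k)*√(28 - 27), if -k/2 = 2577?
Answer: 7127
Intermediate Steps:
k = -5154 (k = -2*2577 = -5154)
(1973 - k)*√(28 - 27) = (1973 - 1*(-5154))*√(28 - 27) = (1973 + 5154)*√1 = 7127*1 = 7127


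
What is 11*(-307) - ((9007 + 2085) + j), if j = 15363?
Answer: -29832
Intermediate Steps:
11*(-307) - ((9007 + 2085) + j) = 11*(-307) - ((9007 + 2085) + 15363) = -3377 - (11092 + 15363) = -3377 - 1*26455 = -3377 - 26455 = -29832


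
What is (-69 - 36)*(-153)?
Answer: 16065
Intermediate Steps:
(-69 - 36)*(-153) = -105*(-153) = 16065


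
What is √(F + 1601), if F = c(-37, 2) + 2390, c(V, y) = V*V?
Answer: 4*√335 ≈ 73.212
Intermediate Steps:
c(V, y) = V²
F = 3759 (F = (-37)² + 2390 = 1369 + 2390 = 3759)
√(F + 1601) = √(3759 + 1601) = √5360 = 4*√335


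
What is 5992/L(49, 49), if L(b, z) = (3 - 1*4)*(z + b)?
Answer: -428/7 ≈ -61.143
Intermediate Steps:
L(b, z) = -b - z (L(b, z) = (3 - 4)*(b + z) = -(b + z) = -b - z)
5992/L(49, 49) = 5992/(-1*49 - 1*49) = 5992/(-49 - 49) = 5992/(-98) = 5992*(-1/98) = -428/7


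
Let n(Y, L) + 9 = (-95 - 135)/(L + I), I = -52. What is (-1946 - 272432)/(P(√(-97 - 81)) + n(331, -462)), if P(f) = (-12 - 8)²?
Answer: -35257573/50301 ≈ -700.93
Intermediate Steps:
P(f) = 400 (P(f) = (-20)² = 400)
n(Y, L) = -9 - 230/(-52 + L) (n(Y, L) = -9 + (-95 - 135)/(L - 52) = -9 - 230/(-52 + L))
(-1946 - 272432)/(P(√(-97 - 81)) + n(331, -462)) = (-1946 - 272432)/(400 + (238 - 9*(-462))/(-52 - 462)) = -274378/(400 + (238 + 4158)/(-514)) = -274378/(400 - 1/514*4396) = -274378/(400 - 2198/257) = -274378/100602/257 = -274378*257/100602 = -35257573/50301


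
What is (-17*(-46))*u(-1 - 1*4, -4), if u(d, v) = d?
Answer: -3910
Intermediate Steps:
(-17*(-46))*u(-1 - 1*4, -4) = (-17*(-46))*(-1 - 1*4) = 782*(-1 - 4) = 782*(-5) = -3910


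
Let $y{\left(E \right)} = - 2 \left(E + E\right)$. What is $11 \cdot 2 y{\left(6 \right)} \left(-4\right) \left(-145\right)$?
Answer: $-306240$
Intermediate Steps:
$y{\left(E \right)} = - 4 E$ ($y{\left(E \right)} = - 2 \cdot 2 E = - 4 E$)
$11 \cdot 2 y{\left(6 \right)} \left(-4\right) \left(-145\right) = 11 \cdot 2 \left(\left(-4\right) 6\right) \left(-4\right) \left(-145\right) = 11 \cdot 2 \left(-24\right) \left(-4\right) \left(-145\right) = 11 \left(\left(-48\right) \left(-4\right)\right) \left(-145\right) = 11 \cdot 192 \left(-145\right) = 2112 \left(-145\right) = -306240$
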